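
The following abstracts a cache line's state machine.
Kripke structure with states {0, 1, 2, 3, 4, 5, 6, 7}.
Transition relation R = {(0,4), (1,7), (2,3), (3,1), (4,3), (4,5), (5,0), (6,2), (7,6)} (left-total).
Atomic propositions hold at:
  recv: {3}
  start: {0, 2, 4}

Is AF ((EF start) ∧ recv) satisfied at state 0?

No

EF start: least fixpoint, start Z0 = {0, 2, 4}, add states with some successor in Z. Z1 = {0, 2, 4, 5, 6}; Z2 = {0, 2, 4, 5, 6, 7}; Z3 = {0, 1, 2, 4, 5, 6, 7}; Z4 = {0, 1, 2, 3, 4, 5, 6, 7}; fixed.
Sat(EF start) = {0, 1, 2, 3, 4, 5, 6, 7}
Sat((EF start) ∧ recv) = {3}
AF ((EF start) ∧ recv): least fixpoint, start Z0 = {3}, add states with every successor in Z. Z1 = {2, 3}; Z2 = {2, 3, 6}; Z3 = {2, 3, 6, 7}; Z4 = {1, 2, 3, 6, 7}; fixed.
Sat(AF ((EF start) ∧ recv)) = {1, 2, 3, 6, 7}
0 ∉ Sat(AF ((EF start) ∧ recv)) = {1, 2, 3, 6, 7}, so the formula does not hold at 0.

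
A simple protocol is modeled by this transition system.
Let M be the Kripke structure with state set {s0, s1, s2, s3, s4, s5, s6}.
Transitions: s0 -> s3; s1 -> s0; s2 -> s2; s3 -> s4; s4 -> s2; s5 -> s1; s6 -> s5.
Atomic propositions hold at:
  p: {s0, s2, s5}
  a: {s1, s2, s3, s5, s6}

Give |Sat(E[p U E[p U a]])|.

E[p U a]: least fixpoint, start Z0 = Sat(a) = {s1, s2, s3, s5, s6}, add states in Sat(p) with some successor in Z. Z1 = {s0, s1, s2, s3, s5, s6}; fixed.
Sat(E[p U a]) = {s0, s1, s2, s3, s5, s6}
E[p U E[p U a]]: least fixpoint, start Z0 = Sat(E[p U a]) = {s0, s1, s2, s3, s5, s6}, add states in Sat(p) with some successor in Z. Already a fixed point.
Sat(E[p U E[p U a]]) = {s0, s1, s2, s3, s5, s6}
|Sat(E[p U E[p U a]])| = |{s0, s1, s2, s3, s5, s6}| = 6.

6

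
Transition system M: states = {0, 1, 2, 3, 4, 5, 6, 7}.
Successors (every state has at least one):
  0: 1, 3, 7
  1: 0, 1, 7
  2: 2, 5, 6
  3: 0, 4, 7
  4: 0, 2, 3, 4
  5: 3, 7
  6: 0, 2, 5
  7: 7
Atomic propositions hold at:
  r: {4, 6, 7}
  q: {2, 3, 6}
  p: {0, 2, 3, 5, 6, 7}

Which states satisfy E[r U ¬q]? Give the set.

{0, 1, 4, 5, 6, 7}

Sat(¬q) = {0, 1, 4, 5, 7}
E[r U ¬q]: least fixpoint, start Z0 = Sat(¬q) = {0, 1, 4, 5, 7}, add states in Sat(r) with some successor in Z. Z1 = {0, 1, 4, 5, 6, 7}; fixed.
Sat(E[r U ¬q]) = {0, 1, 4, 5, 6, 7}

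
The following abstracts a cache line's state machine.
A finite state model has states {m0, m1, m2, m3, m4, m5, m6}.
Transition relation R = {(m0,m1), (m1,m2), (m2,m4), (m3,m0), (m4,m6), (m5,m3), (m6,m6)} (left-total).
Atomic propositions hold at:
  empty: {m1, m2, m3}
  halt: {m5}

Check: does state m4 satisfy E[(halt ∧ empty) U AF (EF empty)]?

No

Sat(halt ∧ empty) = ∅
EF empty: least fixpoint, start Z0 = {m1, m2, m3}, add states with some successor in Z. Z1 = {m0, m1, m2, m3, m5}; fixed.
Sat(EF empty) = {m0, m1, m2, m3, m5}
AF (EF empty): least fixpoint, start Z0 = {m0, m1, m2, m3, m5}, add states with every successor in Z. Already a fixed point.
Sat(AF (EF empty)) = {m0, m1, m2, m3, m5}
E[(halt ∧ empty) U AF (EF empty)]: least fixpoint, start Z0 = Sat(AF (EF empty)) = {m0, m1, m2, m3, m5}, add states in Sat(halt ∧ empty) with some successor in Z. Already a fixed point.
Sat(E[(halt ∧ empty) U AF (EF empty)]) = {m0, m1, m2, m3, m5}
m4 ∉ Sat(E[(halt ∧ empty) U AF (EF empty)]) = {m0, m1, m2, m3, m5}, so the formula does not hold at m4.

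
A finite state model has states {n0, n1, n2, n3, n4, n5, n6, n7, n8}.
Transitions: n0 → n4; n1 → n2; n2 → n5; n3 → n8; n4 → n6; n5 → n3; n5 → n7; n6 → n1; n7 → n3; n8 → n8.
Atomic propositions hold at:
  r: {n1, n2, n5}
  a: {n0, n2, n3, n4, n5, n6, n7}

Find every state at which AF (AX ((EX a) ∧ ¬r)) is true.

Sat(EX a) = {s : some successor in {n0, n2, n3, n4, n5, n6, n7}} = {n0, n1, n2, n4, n5, n7}
Sat(¬r) = {n0, n3, n4, n6, n7, n8}
Sat((EX a) ∧ ¬r) = {n0, n4, n7}
Sat(AX ((EX a) ∧ ¬r)) = {s : every successor in {n0, n4, n7}} = {n0}
AF (AX ((EX a) ∧ ¬r)): least fixpoint, start Z0 = {n0}, add states with every successor in Z. Already a fixed point.
Sat(AF (AX ((EX a) ∧ ¬r))) = {n0}

{n0}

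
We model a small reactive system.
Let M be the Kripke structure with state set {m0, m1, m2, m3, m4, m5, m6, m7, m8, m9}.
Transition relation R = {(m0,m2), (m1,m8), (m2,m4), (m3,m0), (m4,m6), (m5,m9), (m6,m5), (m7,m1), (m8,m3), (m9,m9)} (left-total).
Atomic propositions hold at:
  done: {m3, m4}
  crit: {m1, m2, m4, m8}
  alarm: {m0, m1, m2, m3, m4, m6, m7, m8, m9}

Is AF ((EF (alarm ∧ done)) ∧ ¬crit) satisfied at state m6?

Sat(alarm ∧ done) = {m3, m4}
EF (alarm ∧ done): least fixpoint, start Z0 = {m3, m4}, add states with some successor in Z. Z1 = {m2, m3, m4, m8}; Z2 = {m0, m1, m2, m3, m4, m8}; Z3 = {m0, m1, m2, m3, m4, m7, m8}; fixed.
Sat(EF (alarm ∧ done)) = {m0, m1, m2, m3, m4, m7, m8}
Sat(¬crit) = {m0, m3, m5, m6, m7, m9}
Sat((EF (alarm ∧ done)) ∧ ¬crit) = {m0, m3, m7}
AF ((EF (alarm ∧ done)) ∧ ¬crit): least fixpoint, start Z0 = {m0, m3, m7}, add states with every successor in Z. Z1 = {m0, m3, m7, m8}; Z2 = {m0, m1, m3, m7, m8}; fixed.
Sat(AF ((EF (alarm ∧ done)) ∧ ¬crit)) = {m0, m1, m3, m7, m8}
m6 ∉ Sat(AF ((EF (alarm ∧ done)) ∧ ¬crit)) = {m0, m1, m3, m7, m8}, so the formula does not hold at m6.

No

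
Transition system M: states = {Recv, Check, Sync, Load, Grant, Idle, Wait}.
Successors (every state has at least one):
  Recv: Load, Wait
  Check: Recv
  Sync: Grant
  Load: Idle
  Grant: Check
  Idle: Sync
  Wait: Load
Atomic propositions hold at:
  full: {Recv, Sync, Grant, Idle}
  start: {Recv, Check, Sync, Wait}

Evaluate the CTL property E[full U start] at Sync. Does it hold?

Yes

E[full U start]: least fixpoint, start Z0 = Sat(start) = {Recv, Check, Sync, Wait}, add states in Sat(full) with some successor in Z. Z1 = {Recv, Check, Sync, Grant, Idle, Wait}; fixed.
Sat(E[full U start]) = {Recv, Check, Sync, Grant, Idle, Wait}
Sync ∈ Sat(E[full U start]) = {Recv, Check, Sync, Grant, Idle, Wait}, so the formula holds at Sync.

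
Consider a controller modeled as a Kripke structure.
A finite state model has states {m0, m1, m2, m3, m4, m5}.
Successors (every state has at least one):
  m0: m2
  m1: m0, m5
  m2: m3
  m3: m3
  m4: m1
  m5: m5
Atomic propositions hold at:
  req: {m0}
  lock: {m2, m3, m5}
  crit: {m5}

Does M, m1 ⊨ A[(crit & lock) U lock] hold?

Sat(crit & lock) = {m5}
A[(crit & lock) U lock]: least fixpoint, start Z0 = Sat(lock) = {m2, m3, m5}, add states in Sat(crit & lock) with every successor in Z. Already a fixed point.
Sat(A[(crit & lock) U lock]) = {m2, m3, m5}
m1 ∉ Sat(A[(crit & lock) U lock]) = {m2, m3, m5}, so the formula does not hold at m1.

No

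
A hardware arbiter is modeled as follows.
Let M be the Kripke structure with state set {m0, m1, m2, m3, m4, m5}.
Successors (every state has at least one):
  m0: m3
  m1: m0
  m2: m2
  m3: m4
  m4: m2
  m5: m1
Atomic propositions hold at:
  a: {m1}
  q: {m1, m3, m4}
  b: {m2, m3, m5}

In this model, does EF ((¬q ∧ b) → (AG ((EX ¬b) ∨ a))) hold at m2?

Sat(¬q) = {m0, m2, m5}
Sat(¬q ∧ b) = {m2, m5}
Sat(¬b) = {m0, m1, m4}
Sat(EX ¬b) = {s : some successor in {m0, m1, m4}} = {m1, m3, m5}
Sat((EX ¬b) ∨ a) = {m1, m3, m5}
AG ((EX ¬b) ∨ a): greatest fixpoint, start Z0 = {m1, m3, m5}, keep only states in Sat with every successor in Z. Z1 = {m5}; Z2 = ∅; fixed.
Sat(AG ((EX ¬b) ∨ a)) = ∅
Sat((¬q ∧ b) → (AG ((EX ¬b) ∨ a))) = {m0, m1, m3, m4}
EF ((¬q ∧ b) → (AG ((EX ¬b) ∨ a))): least fixpoint, start Z0 = {m0, m1, m3, m4}, add states with some successor in Z. Z1 = {m0, m1, m3, m4, m5}; fixed.
Sat(EF ((¬q ∧ b) → (AG ((EX ¬b) ∨ a)))) = {m0, m1, m3, m4, m5}
m2 ∉ Sat(EF ((¬q ∧ b) → (AG ((EX ¬b) ∨ a)))) = {m0, m1, m3, m4, m5}, so the formula does not hold at m2.

No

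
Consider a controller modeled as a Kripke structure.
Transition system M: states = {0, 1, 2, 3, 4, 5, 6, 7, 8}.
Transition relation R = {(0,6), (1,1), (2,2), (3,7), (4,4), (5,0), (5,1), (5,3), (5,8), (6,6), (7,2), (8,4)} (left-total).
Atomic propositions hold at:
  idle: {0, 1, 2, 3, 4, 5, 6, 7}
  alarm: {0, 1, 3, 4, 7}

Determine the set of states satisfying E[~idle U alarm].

Sat(~idle) = {8}
E[~idle U alarm]: least fixpoint, start Z0 = Sat(alarm) = {0, 1, 3, 4, 7}, add states in Sat(~idle) with some successor in Z. Z1 = {0, 1, 3, 4, 7, 8}; fixed.
Sat(E[~idle U alarm]) = {0, 1, 3, 4, 7, 8}

{0, 1, 3, 4, 7, 8}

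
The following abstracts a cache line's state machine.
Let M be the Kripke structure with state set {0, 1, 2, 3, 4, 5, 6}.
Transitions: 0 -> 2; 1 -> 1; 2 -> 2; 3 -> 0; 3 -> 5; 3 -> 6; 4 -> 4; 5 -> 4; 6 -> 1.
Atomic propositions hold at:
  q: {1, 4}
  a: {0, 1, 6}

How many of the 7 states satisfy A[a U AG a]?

AG a: greatest fixpoint, start Z0 = {0, 1, 6}, keep only states in Sat with every successor in Z. Z1 = {1, 6}; fixed.
Sat(AG a) = {1, 6}
A[a U AG a]: least fixpoint, start Z0 = Sat(AG a) = {1, 6}, add states in Sat(a) with every successor in Z. Already a fixed point.
Sat(A[a U AG a]) = {1, 6}
|Sat(A[a U AG a])| = |{1, 6}| = 2.

2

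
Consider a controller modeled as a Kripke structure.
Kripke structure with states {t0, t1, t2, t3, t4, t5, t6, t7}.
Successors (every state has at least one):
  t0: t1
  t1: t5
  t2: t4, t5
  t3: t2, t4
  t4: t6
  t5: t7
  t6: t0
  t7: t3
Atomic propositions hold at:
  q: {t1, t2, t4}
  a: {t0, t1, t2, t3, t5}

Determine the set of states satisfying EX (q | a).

Sat(q | a) = {t0, t1, t2, t3, t4, t5}
Sat(EX (q | a)) = {s : some successor in {t0, t1, t2, t3, t4, t5}} = {t0, t1, t2, t3, t6, t7}

{t0, t1, t2, t3, t6, t7}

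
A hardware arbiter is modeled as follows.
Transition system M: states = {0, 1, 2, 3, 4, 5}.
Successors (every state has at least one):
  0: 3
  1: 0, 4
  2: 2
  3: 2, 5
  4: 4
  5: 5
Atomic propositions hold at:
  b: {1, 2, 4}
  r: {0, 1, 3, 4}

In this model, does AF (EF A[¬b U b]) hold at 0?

Sat(¬b) = {0, 3, 5}
A[¬b U b]: least fixpoint, start Z0 = Sat(b) = {1, 2, 4}, add states in Sat(¬b) with every successor in Z. Already a fixed point.
Sat(A[¬b U b]) = {1, 2, 4}
EF A[¬b U b]: least fixpoint, start Z0 = {1, 2, 4}, add states with some successor in Z. Z1 = {1, 2, 3, 4}; Z2 = {0, 1, 2, 3, 4}; fixed.
Sat(EF A[¬b U b]) = {0, 1, 2, 3, 4}
AF (EF A[¬b U b]): least fixpoint, start Z0 = {0, 1, 2, 3, 4}, add states with every successor in Z. Already a fixed point.
Sat(AF (EF A[¬b U b])) = {0, 1, 2, 3, 4}
0 ∈ Sat(AF (EF A[¬b U b])) = {0, 1, 2, 3, 4}, so the formula holds at 0.

Yes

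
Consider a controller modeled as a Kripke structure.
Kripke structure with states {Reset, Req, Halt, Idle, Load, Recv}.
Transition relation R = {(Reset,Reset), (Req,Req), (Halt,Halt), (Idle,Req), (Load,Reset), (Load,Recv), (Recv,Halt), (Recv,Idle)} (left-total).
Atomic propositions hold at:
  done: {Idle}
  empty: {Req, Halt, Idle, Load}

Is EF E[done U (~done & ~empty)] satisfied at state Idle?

No

Sat(~done) = {Reset, Req, Halt, Load, Recv}
Sat(~empty) = {Reset, Recv}
Sat(~done & ~empty) = {Reset, Recv}
E[done U (~done & ~empty)]: least fixpoint, start Z0 = Sat((~done & ~empty)) = {Reset, Recv}, add states in Sat(done) with some successor in Z. Already a fixed point.
Sat(E[done U (~done & ~empty)]) = {Reset, Recv}
EF E[done U (~done & ~empty)]: least fixpoint, start Z0 = {Reset, Recv}, add states with some successor in Z. Z1 = {Reset, Load, Recv}; fixed.
Sat(EF E[done U (~done & ~empty)]) = {Reset, Load, Recv}
Idle ∉ Sat(EF E[done U (~done & ~empty)]) = {Reset, Load, Recv}, so the formula does not hold at Idle.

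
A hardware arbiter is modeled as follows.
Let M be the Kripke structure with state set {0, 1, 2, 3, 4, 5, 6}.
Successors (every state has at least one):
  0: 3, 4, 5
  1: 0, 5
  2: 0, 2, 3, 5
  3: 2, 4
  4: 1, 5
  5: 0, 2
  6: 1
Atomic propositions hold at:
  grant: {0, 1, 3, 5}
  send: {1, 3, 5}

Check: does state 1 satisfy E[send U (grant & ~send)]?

Yes

Sat(~send) = {0, 2, 4, 6}
Sat(grant & ~send) = {0}
E[send U (grant & ~send)]: least fixpoint, start Z0 = Sat((grant & ~send)) = {0}, add states in Sat(send) with some successor in Z. Z1 = {0, 1, 5}; fixed.
Sat(E[send U (grant & ~send)]) = {0, 1, 5}
1 ∈ Sat(E[send U (grant & ~send)]) = {0, 1, 5}, so the formula holds at 1.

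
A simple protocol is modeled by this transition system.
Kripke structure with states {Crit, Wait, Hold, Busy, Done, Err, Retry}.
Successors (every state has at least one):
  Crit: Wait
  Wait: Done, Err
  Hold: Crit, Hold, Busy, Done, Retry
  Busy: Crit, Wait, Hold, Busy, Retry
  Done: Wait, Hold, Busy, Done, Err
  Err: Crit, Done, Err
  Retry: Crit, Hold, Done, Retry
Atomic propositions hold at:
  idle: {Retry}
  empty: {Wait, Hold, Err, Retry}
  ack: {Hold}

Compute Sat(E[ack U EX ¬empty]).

Sat(¬empty) = {Crit, Busy, Done}
Sat(EX ¬empty) = {s : some successor in {Crit, Busy, Done}} = {Wait, Hold, Busy, Done, Err, Retry}
E[ack U EX ¬empty]: least fixpoint, start Z0 = Sat(EX ¬empty) = {Wait, Hold, Busy, Done, Err, Retry}, add states in Sat(ack) with some successor in Z. Already a fixed point.
Sat(E[ack U EX ¬empty]) = {Wait, Hold, Busy, Done, Err, Retry}

{Wait, Hold, Busy, Done, Err, Retry}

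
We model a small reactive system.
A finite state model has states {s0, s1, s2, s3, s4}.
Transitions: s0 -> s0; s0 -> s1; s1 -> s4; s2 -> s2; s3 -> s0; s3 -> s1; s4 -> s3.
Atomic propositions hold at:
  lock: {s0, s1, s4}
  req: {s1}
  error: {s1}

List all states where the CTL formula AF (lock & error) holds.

Sat(lock & error) = {s1}
AF (lock & error): least fixpoint, start Z0 = {s1}, add states with every successor in Z. Already a fixed point.
Sat(AF (lock & error)) = {s1}

{s1}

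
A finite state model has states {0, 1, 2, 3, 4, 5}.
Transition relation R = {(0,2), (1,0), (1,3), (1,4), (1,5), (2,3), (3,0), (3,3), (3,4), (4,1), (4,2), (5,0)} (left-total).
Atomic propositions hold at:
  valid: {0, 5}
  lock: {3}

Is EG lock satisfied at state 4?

EG lock: greatest fixpoint, start Z0 = {3}, keep only states in Sat with some successor in Z. Already a fixed point.
Sat(EG lock) = {3}
4 ∉ Sat(EG lock) = {3}, so the formula does not hold at 4.

No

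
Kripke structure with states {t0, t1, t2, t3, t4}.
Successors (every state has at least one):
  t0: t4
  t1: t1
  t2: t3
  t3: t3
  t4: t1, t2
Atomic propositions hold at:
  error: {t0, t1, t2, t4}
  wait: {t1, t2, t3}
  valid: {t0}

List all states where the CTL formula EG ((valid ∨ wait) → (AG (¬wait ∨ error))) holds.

{t1, t4}

Sat(valid ∨ wait) = {t0, t1, t2, t3}
Sat(¬wait) = {t0, t4}
Sat(¬wait ∨ error) = {t0, t1, t2, t4}
AG (¬wait ∨ error): greatest fixpoint, start Z0 = {t0, t1, t2, t4}, keep only states in Sat with every successor in Z. Z1 = {t0, t1, t4}; Z2 = {t0, t1}; Z3 = {t1}; fixed.
Sat(AG (¬wait ∨ error)) = {t1}
Sat((valid ∨ wait) → (AG (¬wait ∨ error))) = {t1, t4}
EG ((valid ∨ wait) → (AG (¬wait ∨ error))): greatest fixpoint, start Z0 = {t1, t4}, keep only states in Sat with some successor in Z. Already a fixed point.
Sat(EG ((valid ∨ wait) → (AG (¬wait ∨ error)))) = {t1, t4}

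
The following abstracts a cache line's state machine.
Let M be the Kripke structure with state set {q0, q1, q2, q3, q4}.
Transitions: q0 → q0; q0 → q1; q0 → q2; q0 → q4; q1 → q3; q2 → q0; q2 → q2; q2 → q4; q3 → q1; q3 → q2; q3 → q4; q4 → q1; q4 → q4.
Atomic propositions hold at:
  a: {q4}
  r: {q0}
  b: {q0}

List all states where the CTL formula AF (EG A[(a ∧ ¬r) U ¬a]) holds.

Sat(¬r) = {q1, q2, q3, q4}
Sat(a ∧ ¬r) = {q4}
Sat(¬a) = {q0, q1, q2, q3}
A[(a ∧ ¬r) U ¬a]: least fixpoint, start Z0 = Sat(¬a) = {q0, q1, q2, q3}, add states in Sat(a ∧ ¬r) with every successor in Z. Already a fixed point.
Sat(A[(a ∧ ¬r) U ¬a]) = {q0, q1, q2, q3}
EG A[(a ∧ ¬r) U ¬a]: greatest fixpoint, start Z0 = {q0, q1, q2, q3}, keep only states in Sat with some successor in Z. Already a fixed point.
Sat(EG A[(a ∧ ¬r) U ¬a]) = {q0, q1, q2, q3}
AF (EG A[(a ∧ ¬r) U ¬a]): least fixpoint, start Z0 = {q0, q1, q2, q3}, add states with every successor in Z. Already a fixed point.
Sat(AF (EG A[(a ∧ ¬r) U ¬a])) = {q0, q1, q2, q3}

{q0, q1, q2, q3}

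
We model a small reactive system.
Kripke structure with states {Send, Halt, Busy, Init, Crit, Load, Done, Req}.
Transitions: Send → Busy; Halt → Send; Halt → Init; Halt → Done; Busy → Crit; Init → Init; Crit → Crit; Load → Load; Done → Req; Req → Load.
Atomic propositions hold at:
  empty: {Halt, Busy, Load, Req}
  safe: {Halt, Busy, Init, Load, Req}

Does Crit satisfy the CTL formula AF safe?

AF safe: least fixpoint, start Z0 = {Halt, Busy, Init, Load, Req}, add states with every successor in Z. Z1 = {Send, Halt, Busy, Init, Load, Done, Req}; fixed.
Sat(AF safe) = {Send, Halt, Busy, Init, Load, Done, Req}
Crit ∉ Sat(AF safe) = {Send, Halt, Busy, Init, Load, Done, Req}, so the formula does not hold at Crit.

No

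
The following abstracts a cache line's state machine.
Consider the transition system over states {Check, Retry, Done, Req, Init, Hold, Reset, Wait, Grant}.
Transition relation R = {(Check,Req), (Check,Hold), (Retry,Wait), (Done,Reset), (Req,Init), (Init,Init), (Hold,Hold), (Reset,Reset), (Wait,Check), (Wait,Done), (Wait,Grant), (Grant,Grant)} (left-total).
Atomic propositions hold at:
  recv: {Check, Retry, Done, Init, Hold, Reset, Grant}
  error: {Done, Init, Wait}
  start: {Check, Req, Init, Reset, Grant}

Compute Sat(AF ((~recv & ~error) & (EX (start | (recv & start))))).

Sat(~recv) = {Req, Wait}
Sat(~error) = {Check, Retry, Req, Hold, Reset, Grant}
Sat(~recv & ~error) = {Req}
Sat(recv & start) = {Check, Init, Reset, Grant}
Sat(start | (recv & start)) = {Check, Req, Init, Reset, Grant}
Sat(EX (start | (recv & start))) = {s : some successor in {Check, Req, Init, Reset, Grant}} = {Check, Done, Req, Init, Reset, Wait, Grant}
Sat((~recv & ~error) & (EX (start | (recv & start)))) = {Req}
AF ((~recv & ~error) & (EX (start | (recv & start)))): least fixpoint, start Z0 = {Req}, add states with every successor in Z. Already a fixed point.
Sat(AF ((~recv & ~error) & (EX (start | (recv & start))))) = {Req}

{Req}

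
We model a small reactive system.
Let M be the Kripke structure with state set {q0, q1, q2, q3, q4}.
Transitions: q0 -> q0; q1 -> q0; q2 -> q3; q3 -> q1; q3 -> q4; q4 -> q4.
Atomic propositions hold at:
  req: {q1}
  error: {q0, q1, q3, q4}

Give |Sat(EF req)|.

3

EF req: least fixpoint, start Z0 = {q1}, add states with some successor in Z. Z1 = {q1, q3}; Z2 = {q1, q2, q3}; fixed.
Sat(EF req) = {q1, q2, q3}
|Sat(EF req)| = |{q1, q2, q3}| = 3.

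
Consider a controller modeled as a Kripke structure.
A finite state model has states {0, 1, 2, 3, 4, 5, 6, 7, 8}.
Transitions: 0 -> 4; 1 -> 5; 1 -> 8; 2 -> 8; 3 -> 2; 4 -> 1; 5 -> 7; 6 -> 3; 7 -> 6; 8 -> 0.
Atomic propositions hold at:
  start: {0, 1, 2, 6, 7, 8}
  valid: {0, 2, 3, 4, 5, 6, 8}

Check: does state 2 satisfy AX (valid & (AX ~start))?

No

Sat(~start) = {3, 4, 5}
Sat(AX ~start) = {s : every successor in {3, 4, 5}} = {0, 6}
Sat(valid & (AX ~start)) = {0, 6}
Sat(AX (valid & (AX ~start))) = {s : every successor in {0, 6}} = {7, 8}
2 ∉ Sat(AX (valid & (AX ~start))) = {7, 8}, so the formula does not hold at 2.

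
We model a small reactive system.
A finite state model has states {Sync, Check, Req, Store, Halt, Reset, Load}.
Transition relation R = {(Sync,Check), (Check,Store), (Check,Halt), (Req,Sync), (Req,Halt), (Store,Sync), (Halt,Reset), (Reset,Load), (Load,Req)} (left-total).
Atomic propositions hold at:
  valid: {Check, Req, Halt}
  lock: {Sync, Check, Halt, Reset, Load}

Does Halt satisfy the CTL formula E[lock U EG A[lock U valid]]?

A[lock U valid]: least fixpoint, start Z0 = Sat(valid) = {Check, Req, Halt}, add states in Sat(lock) with every successor in Z. Z1 = {Sync, Check, Req, Halt, Load}; Z2 = {Sync, Check, Req, Halt, Reset, Load}; fixed.
Sat(A[lock U valid]) = {Sync, Check, Req, Halt, Reset, Load}
EG A[lock U valid]: greatest fixpoint, start Z0 = {Sync, Check, Req, Halt, Reset, Load}, keep only states in Sat with some successor in Z. Already a fixed point.
Sat(EG A[lock U valid]) = {Sync, Check, Req, Halt, Reset, Load}
E[lock U EG A[lock U valid]]: least fixpoint, start Z0 = Sat(EG A[lock U valid]) = {Sync, Check, Req, Halt, Reset, Load}, add states in Sat(lock) with some successor in Z. Already a fixed point.
Sat(E[lock U EG A[lock U valid]]) = {Sync, Check, Req, Halt, Reset, Load}
Halt ∈ Sat(E[lock U EG A[lock U valid]]) = {Sync, Check, Req, Halt, Reset, Load}, so the formula holds at Halt.

Yes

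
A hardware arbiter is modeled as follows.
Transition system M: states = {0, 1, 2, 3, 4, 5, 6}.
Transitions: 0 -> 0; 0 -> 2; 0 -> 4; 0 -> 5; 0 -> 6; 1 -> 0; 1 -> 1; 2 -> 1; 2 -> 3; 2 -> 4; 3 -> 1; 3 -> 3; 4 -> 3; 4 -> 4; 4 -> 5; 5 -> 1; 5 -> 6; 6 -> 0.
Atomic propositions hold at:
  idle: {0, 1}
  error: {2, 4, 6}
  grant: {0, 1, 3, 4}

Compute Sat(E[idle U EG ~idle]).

{0, 1, 2, 3, 4}

Sat(~idle) = {2, 3, 4, 5, 6}
EG ~idle: greatest fixpoint, start Z0 = {2, 3, 4, 5, 6}, keep only states in Sat with some successor in Z. Z1 = {2, 3, 4, 5}; Z2 = {2, 3, 4}; fixed.
Sat(EG ~idle) = {2, 3, 4}
E[idle U EG ~idle]: least fixpoint, start Z0 = Sat(EG ~idle) = {2, 3, 4}, add states in Sat(idle) with some successor in Z. Z1 = {0, 2, 3, 4}; Z2 = {0, 1, 2, 3, 4}; fixed.
Sat(E[idle U EG ~idle]) = {0, 1, 2, 3, 4}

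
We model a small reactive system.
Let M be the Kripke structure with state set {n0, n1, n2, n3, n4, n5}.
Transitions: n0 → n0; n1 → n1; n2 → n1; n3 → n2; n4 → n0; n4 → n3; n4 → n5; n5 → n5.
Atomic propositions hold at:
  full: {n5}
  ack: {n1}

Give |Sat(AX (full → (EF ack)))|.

EF ack: least fixpoint, start Z0 = {n1}, add states with some successor in Z. Z1 = {n1, n2}; Z2 = {n1, n2, n3}; Z3 = {n1, n2, n3, n4}; fixed.
Sat(EF ack) = {n1, n2, n3, n4}
Sat(full → (EF ack)) = {n0, n1, n2, n3, n4}
Sat(AX (full → (EF ack))) = {s : every successor in {n0, n1, n2, n3, n4}} = {n0, n1, n2, n3}
|Sat(AX (full → (EF ack)))| = |{n0, n1, n2, n3}| = 4.

4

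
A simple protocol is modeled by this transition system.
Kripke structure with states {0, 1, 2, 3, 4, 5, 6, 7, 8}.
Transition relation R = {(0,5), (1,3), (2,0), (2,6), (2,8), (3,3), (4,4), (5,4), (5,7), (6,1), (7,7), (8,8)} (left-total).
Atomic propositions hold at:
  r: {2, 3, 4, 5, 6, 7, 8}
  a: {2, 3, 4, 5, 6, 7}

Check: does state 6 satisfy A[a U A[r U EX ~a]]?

Sat(~a) = {0, 1, 8}
Sat(EX ~a) = {s : some successor in {0, 1, 8}} = {2, 6, 8}
A[r U EX ~a]: least fixpoint, start Z0 = Sat(EX ~a) = {2, 6, 8}, add states in Sat(r) with every successor in Z. Already a fixed point.
Sat(A[r U EX ~a]) = {2, 6, 8}
A[a U A[r U EX ~a]]: least fixpoint, start Z0 = Sat(A[r U EX ~a]) = {2, 6, 8}, add states in Sat(a) with every successor in Z. Already a fixed point.
Sat(A[a U A[r U EX ~a]]) = {2, 6, 8}
6 ∈ Sat(A[a U A[r U EX ~a]]) = {2, 6, 8}, so the formula holds at 6.

Yes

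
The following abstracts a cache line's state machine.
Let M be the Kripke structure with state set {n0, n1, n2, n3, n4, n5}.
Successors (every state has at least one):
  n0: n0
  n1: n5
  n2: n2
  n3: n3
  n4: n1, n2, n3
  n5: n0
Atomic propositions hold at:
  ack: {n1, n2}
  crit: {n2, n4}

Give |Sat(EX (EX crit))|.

Sat(EX crit) = {s : some successor in {n2, n4}} = {n2, n4}
Sat(EX (EX crit)) = {s : some successor in {n2, n4}} = {n2, n4}
|Sat(EX (EX crit))| = |{n2, n4}| = 2.

2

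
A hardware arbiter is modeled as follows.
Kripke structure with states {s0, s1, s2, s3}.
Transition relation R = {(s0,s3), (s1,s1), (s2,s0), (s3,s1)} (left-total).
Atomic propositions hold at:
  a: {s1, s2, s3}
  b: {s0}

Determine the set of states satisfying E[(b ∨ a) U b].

{s0, s2}

Sat(b ∨ a) = {s0, s1, s2, s3}
E[(b ∨ a) U b]: least fixpoint, start Z0 = Sat(b) = {s0}, add states in Sat(b ∨ a) with some successor in Z. Z1 = {s0, s2}; fixed.
Sat(E[(b ∨ a) U b]) = {s0, s2}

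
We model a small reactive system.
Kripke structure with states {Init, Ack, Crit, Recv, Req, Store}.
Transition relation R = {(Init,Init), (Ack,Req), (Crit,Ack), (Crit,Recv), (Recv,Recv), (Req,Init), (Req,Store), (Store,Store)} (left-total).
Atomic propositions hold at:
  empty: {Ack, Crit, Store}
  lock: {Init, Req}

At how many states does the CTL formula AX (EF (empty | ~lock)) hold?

4

Sat(~lock) = {Ack, Crit, Recv, Store}
Sat(empty | ~lock) = {Ack, Crit, Recv, Store}
EF (empty | ~lock): least fixpoint, start Z0 = {Ack, Crit, Recv, Store}, add states with some successor in Z. Z1 = {Ack, Crit, Recv, Req, Store}; fixed.
Sat(EF (empty | ~lock)) = {Ack, Crit, Recv, Req, Store}
Sat(AX (EF (empty | ~lock))) = {s : every successor in {Ack, Crit, Recv, Req, Store}} = {Ack, Crit, Recv, Store}
|Sat(AX (EF (empty | ~lock)))| = |{Ack, Crit, Recv, Store}| = 4.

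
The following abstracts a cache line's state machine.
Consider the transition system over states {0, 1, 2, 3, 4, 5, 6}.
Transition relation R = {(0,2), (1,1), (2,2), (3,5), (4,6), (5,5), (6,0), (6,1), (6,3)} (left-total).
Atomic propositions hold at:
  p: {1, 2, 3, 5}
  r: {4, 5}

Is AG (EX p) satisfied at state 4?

Sat(EX p) = {s : some successor in {1, 2, 3, 5}} = {0, 1, 2, 3, 5, 6}
AG (EX p): greatest fixpoint, start Z0 = {0, 1, 2, 3, 5, 6}, keep only states in Sat with every successor in Z. Already a fixed point.
Sat(AG (EX p)) = {0, 1, 2, 3, 5, 6}
4 ∉ Sat(AG (EX p)) = {0, 1, 2, 3, 5, 6}, so the formula does not hold at 4.

No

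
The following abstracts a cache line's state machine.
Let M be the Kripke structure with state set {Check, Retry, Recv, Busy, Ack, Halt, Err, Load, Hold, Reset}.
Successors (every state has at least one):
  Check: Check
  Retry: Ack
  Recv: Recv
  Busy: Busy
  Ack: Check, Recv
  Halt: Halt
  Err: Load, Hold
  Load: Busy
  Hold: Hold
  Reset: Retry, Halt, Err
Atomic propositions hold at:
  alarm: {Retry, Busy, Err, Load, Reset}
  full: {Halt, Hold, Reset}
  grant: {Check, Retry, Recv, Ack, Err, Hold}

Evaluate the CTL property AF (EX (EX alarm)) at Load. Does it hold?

Sat(EX alarm) = {s : some successor in {Retry, Busy, Err, Load, Reset}} = {Busy, Err, Load, Reset}
Sat(EX (EX alarm)) = {s : some successor in {Busy, Err, Load, Reset}} = {Busy, Err, Load, Reset}
AF (EX (EX alarm)): least fixpoint, start Z0 = {Busy, Err, Load, Reset}, add states with every successor in Z. Already a fixed point.
Sat(AF (EX (EX alarm))) = {Busy, Err, Load, Reset}
Load ∈ Sat(AF (EX (EX alarm))) = {Busy, Err, Load, Reset}, so the formula holds at Load.

Yes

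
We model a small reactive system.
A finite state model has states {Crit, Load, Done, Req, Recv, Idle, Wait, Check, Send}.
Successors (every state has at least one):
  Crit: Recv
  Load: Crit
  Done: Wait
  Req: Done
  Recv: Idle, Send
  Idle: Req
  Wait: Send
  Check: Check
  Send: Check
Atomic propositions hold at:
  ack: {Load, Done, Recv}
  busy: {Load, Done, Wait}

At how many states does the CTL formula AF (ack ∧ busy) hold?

Sat(ack ∧ busy) = {Load, Done}
AF (ack ∧ busy): least fixpoint, start Z0 = {Load, Done}, add states with every successor in Z. Z1 = {Load, Done, Req}; Z2 = {Load, Done, Req, Idle}; fixed.
Sat(AF (ack ∧ busy)) = {Load, Done, Req, Idle}
|Sat(AF (ack ∧ busy))| = |{Load, Done, Req, Idle}| = 4.

4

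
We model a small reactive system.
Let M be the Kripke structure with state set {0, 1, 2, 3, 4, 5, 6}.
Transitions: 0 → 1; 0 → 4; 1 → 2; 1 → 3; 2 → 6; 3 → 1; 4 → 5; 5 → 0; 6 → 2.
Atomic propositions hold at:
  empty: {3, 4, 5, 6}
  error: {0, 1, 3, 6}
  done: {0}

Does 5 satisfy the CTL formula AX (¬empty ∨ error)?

Yes

Sat(¬empty) = {0, 1, 2}
Sat(¬empty ∨ error) = {0, 1, 2, 3, 6}
Sat(AX (¬empty ∨ error)) = {s : every successor in {0, 1, 2, 3, 6}} = {1, 2, 3, 5, 6}
5 ∈ Sat(AX (¬empty ∨ error)) = {1, 2, 3, 5, 6}, so the formula holds at 5.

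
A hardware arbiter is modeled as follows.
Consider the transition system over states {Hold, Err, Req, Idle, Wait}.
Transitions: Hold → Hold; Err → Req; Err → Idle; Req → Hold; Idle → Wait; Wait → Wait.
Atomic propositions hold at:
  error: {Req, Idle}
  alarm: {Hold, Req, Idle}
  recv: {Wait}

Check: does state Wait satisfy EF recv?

EF recv: least fixpoint, start Z0 = {Wait}, add states with some successor in Z. Z1 = {Idle, Wait}; Z2 = {Err, Idle, Wait}; fixed.
Sat(EF recv) = {Err, Idle, Wait}
Wait ∈ Sat(EF recv) = {Err, Idle, Wait}, so the formula holds at Wait.

Yes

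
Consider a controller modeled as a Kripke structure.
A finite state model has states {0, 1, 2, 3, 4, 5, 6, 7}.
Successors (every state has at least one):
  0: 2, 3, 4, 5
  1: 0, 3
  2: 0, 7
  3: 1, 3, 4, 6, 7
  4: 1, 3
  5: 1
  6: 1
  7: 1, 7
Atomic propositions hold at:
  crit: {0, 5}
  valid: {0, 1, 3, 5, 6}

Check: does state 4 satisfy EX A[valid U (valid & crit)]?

Sat(valid & crit) = {0, 5}
A[valid U (valid & crit)]: least fixpoint, start Z0 = Sat((valid & crit)) = {0, 5}, add states in Sat(valid) with every successor in Z. Already a fixed point.
Sat(A[valid U (valid & crit)]) = {0, 5}
Sat(EX A[valid U (valid & crit)]) = {s : some successor in {0, 5}} = {0, 1, 2}
4 ∉ Sat(EX A[valid U (valid & crit)]) = {0, 1, 2}, so the formula does not hold at 4.

No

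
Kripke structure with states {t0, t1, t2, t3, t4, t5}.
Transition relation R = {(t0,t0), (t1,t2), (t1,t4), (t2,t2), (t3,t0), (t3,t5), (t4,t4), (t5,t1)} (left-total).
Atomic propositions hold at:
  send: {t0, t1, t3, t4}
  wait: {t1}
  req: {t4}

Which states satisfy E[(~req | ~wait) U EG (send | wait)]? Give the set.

Sat(~req) = {t0, t1, t2, t3, t5}
Sat(~wait) = {t0, t2, t3, t4, t5}
Sat(~req | ~wait) = {t0, t1, t2, t3, t4, t5}
Sat(send | wait) = {t0, t1, t3, t4}
EG (send | wait): greatest fixpoint, start Z0 = {t0, t1, t3, t4}, keep only states in Sat with some successor in Z. Already a fixed point.
Sat(EG (send | wait)) = {t0, t1, t3, t4}
E[(~req | ~wait) U EG (send | wait)]: least fixpoint, start Z0 = Sat(EG (send | wait)) = {t0, t1, t3, t4}, add states in Sat(~req | ~wait) with some successor in Z. Z1 = {t0, t1, t3, t4, t5}; fixed.
Sat(E[(~req | ~wait) U EG (send | wait)]) = {t0, t1, t3, t4, t5}

{t0, t1, t3, t4, t5}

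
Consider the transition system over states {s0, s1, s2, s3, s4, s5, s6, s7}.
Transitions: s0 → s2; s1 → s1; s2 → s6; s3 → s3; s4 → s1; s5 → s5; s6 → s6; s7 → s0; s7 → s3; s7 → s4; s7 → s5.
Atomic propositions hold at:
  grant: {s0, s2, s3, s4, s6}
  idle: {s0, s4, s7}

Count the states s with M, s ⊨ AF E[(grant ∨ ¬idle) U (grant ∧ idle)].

2

Sat(¬idle) = {s1, s2, s3, s5, s6}
Sat(grant ∨ ¬idle) = {s0, s1, s2, s3, s4, s5, s6}
Sat(grant ∧ idle) = {s0, s4}
E[(grant ∨ ¬idle) U (grant ∧ idle)]: least fixpoint, start Z0 = Sat((grant ∧ idle)) = {s0, s4}, add states in Sat(grant ∨ ¬idle) with some successor in Z. Already a fixed point.
Sat(E[(grant ∨ ¬idle) U (grant ∧ idle)]) = {s0, s4}
AF E[(grant ∨ ¬idle) U (grant ∧ idle)]: least fixpoint, start Z0 = {s0, s4}, add states with every successor in Z. Already a fixed point.
Sat(AF E[(grant ∨ ¬idle) U (grant ∧ idle)]) = {s0, s4}
|Sat(AF E[(grant ∨ ¬idle) U (grant ∧ idle)])| = |{s0, s4}| = 2.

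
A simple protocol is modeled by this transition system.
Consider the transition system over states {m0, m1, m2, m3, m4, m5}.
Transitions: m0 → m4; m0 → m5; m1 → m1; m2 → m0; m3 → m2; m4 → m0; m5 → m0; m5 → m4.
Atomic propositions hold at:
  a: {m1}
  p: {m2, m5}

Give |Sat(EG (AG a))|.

1

AG a: greatest fixpoint, start Z0 = {m1}, keep only states in Sat with every successor in Z. Already a fixed point.
Sat(AG a) = {m1}
EG (AG a): greatest fixpoint, start Z0 = {m1}, keep only states in Sat with some successor in Z. Already a fixed point.
Sat(EG (AG a)) = {m1}
|Sat(EG (AG a))| = |{m1}| = 1.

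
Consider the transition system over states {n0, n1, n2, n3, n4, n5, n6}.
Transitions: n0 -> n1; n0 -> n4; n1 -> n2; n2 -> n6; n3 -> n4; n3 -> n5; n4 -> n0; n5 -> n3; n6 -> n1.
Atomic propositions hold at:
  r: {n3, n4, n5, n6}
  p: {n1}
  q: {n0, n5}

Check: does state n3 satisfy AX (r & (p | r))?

Yes

Sat(p | r) = {n1, n3, n4, n5, n6}
Sat(r & (p | r)) = {n3, n4, n5, n6}
Sat(AX (r & (p | r))) = {s : every successor in {n3, n4, n5, n6}} = {n2, n3, n5}
n3 ∈ Sat(AX (r & (p | r))) = {n2, n3, n5}, so the formula holds at n3.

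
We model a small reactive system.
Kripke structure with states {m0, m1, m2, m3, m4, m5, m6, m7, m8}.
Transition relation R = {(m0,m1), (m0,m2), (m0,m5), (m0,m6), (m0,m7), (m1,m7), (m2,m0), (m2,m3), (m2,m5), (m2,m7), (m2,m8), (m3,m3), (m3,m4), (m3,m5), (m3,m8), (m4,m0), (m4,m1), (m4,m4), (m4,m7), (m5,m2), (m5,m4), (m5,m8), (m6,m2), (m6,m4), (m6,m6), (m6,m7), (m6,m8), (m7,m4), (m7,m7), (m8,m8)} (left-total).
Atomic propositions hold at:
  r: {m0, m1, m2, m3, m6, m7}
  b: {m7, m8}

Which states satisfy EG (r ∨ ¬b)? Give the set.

Sat(¬b) = {m0, m1, m2, m3, m4, m5, m6}
Sat(r ∨ ¬b) = {m0, m1, m2, m3, m4, m5, m6, m7}
EG (r ∨ ¬b): greatest fixpoint, start Z0 = {m0, m1, m2, m3, m4, m5, m6, m7}, keep only states in Sat with some successor in Z. Already a fixed point.
Sat(EG (r ∨ ¬b)) = {m0, m1, m2, m3, m4, m5, m6, m7}

{m0, m1, m2, m3, m4, m5, m6, m7}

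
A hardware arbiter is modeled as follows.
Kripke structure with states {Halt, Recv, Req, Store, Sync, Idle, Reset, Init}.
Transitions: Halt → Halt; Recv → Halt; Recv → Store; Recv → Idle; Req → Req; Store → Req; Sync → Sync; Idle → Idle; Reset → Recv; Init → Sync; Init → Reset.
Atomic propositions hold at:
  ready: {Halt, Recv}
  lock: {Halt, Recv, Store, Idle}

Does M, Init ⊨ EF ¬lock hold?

Yes

Sat(¬lock) = {Req, Sync, Reset, Init}
EF ¬lock: least fixpoint, start Z0 = {Req, Sync, Reset, Init}, add states with some successor in Z. Z1 = {Req, Store, Sync, Reset, Init}; Z2 = {Recv, Req, Store, Sync, Reset, Init}; fixed.
Sat(EF ¬lock) = {Recv, Req, Store, Sync, Reset, Init}
Init ∈ Sat(EF ¬lock) = {Recv, Req, Store, Sync, Reset, Init}, so the formula holds at Init.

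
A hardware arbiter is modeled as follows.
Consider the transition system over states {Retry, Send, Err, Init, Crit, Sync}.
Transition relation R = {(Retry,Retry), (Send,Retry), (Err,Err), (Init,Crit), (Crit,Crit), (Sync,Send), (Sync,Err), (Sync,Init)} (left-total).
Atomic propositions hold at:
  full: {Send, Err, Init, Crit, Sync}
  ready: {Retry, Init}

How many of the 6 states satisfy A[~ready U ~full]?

Sat(~ready) = {Send, Err, Crit, Sync}
Sat(~full) = {Retry}
A[~ready U ~full]: least fixpoint, start Z0 = Sat(~full) = {Retry}, add states in Sat(~ready) with every successor in Z. Z1 = {Retry, Send}; fixed.
Sat(A[~ready U ~full]) = {Retry, Send}
|Sat(A[~ready U ~full])| = |{Retry, Send}| = 2.

2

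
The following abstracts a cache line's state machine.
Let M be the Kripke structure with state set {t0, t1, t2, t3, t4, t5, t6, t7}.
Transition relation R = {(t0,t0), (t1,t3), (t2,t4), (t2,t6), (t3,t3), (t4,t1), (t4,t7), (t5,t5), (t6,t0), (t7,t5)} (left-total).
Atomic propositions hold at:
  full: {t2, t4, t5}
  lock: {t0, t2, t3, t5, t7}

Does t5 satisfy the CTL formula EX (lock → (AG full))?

Yes

AG full: greatest fixpoint, start Z0 = {t2, t4, t5}, keep only states in Sat with every successor in Z. Z1 = {t5}; fixed.
Sat(AG full) = {t5}
Sat(lock → (AG full)) = {t1, t4, t5, t6}
Sat(EX (lock → (AG full))) = {s : some successor in {t1, t4, t5, t6}} = {t2, t4, t5, t7}
t5 ∈ Sat(EX (lock → (AG full))) = {t2, t4, t5, t7}, so the formula holds at t5.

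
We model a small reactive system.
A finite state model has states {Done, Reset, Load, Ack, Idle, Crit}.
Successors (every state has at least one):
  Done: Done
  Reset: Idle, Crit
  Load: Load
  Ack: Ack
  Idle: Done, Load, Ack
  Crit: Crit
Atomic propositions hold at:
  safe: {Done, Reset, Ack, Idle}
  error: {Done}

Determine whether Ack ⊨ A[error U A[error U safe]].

A[error U safe]: least fixpoint, start Z0 = Sat(safe) = {Done, Reset, Ack, Idle}, add states in Sat(error) with every successor in Z. Already a fixed point.
Sat(A[error U safe]) = {Done, Reset, Ack, Idle}
A[error U A[error U safe]]: least fixpoint, start Z0 = Sat(A[error U safe]) = {Done, Reset, Ack, Idle}, add states in Sat(error) with every successor in Z. Already a fixed point.
Sat(A[error U A[error U safe]]) = {Done, Reset, Ack, Idle}
Ack ∈ Sat(A[error U A[error U safe]]) = {Done, Reset, Ack, Idle}, so the formula holds at Ack.

Yes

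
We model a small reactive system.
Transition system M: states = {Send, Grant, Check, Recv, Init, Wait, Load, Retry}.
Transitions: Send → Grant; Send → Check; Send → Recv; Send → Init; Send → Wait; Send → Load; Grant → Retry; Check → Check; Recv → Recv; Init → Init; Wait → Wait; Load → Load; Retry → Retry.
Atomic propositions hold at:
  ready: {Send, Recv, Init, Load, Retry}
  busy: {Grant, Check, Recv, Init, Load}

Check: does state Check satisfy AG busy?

AG busy: greatest fixpoint, start Z0 = {Grant, Check, Recv, Init, Load}, keep only states in Sat with every successor in Z. Z1 = {Check, Recv, Init, Load}; fixed.
Sat(AG busy) = {Check, Recv, Init, Load}
Check ∈ Sat(AG busy) = {Check, Recv, Init, Load}, so the formula holds at Check.

Yes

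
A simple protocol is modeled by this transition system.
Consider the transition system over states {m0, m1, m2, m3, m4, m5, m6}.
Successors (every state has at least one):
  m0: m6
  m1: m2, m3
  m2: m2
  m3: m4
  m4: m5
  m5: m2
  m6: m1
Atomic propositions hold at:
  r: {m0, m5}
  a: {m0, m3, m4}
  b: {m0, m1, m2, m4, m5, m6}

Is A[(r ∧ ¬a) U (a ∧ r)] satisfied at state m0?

Sat(¬a) = {m1, m2, m5, m6}
Sat(r ∧ ¬a) = {m5}
Sat(a ∧ r) = {m0}
A[(r ∧ ¬a) U (a ∧ r)]: least fixpoint, start Z0 = Sat((a ∧ r)) = {m0}, add states in Sat(r ∧ ¬a) with every successor in Z. Already a fixed point.
Sat(A[(r ∧ ¬a) U (a ∧ r)]) = {m0}
m0 ∈ Sat(A[(r ∧ ¬a) U (a ∧ r)]) = {m0}, so the formula holds at m0.

Yes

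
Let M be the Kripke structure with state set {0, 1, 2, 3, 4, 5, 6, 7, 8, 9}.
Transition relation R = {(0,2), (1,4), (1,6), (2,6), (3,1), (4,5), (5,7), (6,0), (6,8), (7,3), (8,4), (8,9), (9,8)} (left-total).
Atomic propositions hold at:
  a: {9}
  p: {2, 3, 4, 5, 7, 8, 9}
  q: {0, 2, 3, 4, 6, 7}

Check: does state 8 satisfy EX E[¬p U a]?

Yes

Sat(¬p) = {0, 1, 6}
E[¬p U a]: least fixpoint, start Z0 = Sat(a) = {9}, add states in Sat(¬p) with some successor in Z. Already a fixed point.
Sat(E[¬p U a]) = {9}
Sat(EX E[¬p U a]) = {s : some successor in {9}} = {8}
8 ∈ Sat(EX E[¬p U a]) = {8}, so the formula holds at 8.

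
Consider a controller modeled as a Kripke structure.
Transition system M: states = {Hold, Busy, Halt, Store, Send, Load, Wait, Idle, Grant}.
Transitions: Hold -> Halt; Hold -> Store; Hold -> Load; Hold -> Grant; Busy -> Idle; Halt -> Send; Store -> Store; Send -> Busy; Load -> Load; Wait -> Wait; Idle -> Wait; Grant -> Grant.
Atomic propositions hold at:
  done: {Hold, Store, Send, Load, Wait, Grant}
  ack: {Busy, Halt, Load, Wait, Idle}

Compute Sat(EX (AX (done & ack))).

Sat(done & ack) = {Load, Wait}
Sat(AX (done & ack)) = {s : every successor in {Load, Wait}} = {Load, Wait, Idle}
Sat(EX (AX (done & ack))) = {s : some successor in {Load, Wait, Idle}} = {Hold, Busy, Load, Wait, Idle}

{Hold, Busy, Load, Wait, Idle}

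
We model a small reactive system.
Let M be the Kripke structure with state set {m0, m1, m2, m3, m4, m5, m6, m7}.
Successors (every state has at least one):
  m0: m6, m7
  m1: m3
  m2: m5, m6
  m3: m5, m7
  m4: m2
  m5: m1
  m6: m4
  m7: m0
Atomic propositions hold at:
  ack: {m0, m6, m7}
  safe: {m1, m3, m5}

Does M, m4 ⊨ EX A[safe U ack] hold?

A[safe U ack]: least fixpoint, start Z0 = Sat(ack) = {m0, m6, m7}, add states in Sat(safe) with every successor in Z. Already a fixed point.
Sat(A[safe U ack]) = {m0, m6, m7}
Sat(EX A[safe U ack]) = {s : some successor in {m0, m6, m7}} = {m0, m2, m3, m7}
m4 ∉ Sat(EX A[safe U ack]) = {m0, m2, m3, m7}, so the formula does not hold at m4.

No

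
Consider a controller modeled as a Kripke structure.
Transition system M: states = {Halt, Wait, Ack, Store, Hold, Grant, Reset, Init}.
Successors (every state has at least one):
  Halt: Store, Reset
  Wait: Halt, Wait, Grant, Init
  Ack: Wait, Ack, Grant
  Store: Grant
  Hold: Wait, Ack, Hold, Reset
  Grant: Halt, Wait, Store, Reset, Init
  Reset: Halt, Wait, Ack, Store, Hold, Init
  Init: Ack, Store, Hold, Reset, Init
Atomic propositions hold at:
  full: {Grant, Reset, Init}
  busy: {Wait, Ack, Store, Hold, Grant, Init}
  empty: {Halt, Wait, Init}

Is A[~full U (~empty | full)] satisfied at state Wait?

Sat(~full) = {Halt, Wait, Ack, Store, Hold}
Sat(~empty) = {Ack, Store, Hold, Grant, Reset}
Sat(~empty | full) = {Ack, Store, Hold, Grant, Reset, Init}
A[~full U (~empty | full)]: least fixpoint, start Z0 = Sat((~empty | full)) = {Ack, Store, Hold, Grant, Reset, Init}, add states in Sat(~full) with every successor in Z. Z1 = {Halt, Ack, Store, Hold, Grant, Reset, Init}; fixed.
Sat(A[~full U (~empty | full)]) = {Halt, Ack, Store, Hold, Grant, Reset, Init}
Wait ∉ Sat(A[~full U (~empty | full)]) = {Halt, Ack, Store, Hold, Grant, Reset, Init}, so the formula does not hold at Wait.

No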